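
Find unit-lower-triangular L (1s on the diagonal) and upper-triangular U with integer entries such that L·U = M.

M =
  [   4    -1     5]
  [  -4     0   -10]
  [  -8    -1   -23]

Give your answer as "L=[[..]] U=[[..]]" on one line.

  R1 -= -1·R0 → [0,-1,-5]
  R2 -= -2·R0 → [0,-3,-13]
  R2 -= 3·R1 → [0,0,2]

L=[[1,0,0],[-1,1,0],[-2,3,1]] U=[[4,-1,5],[0,-1,-5],[0,0,2]]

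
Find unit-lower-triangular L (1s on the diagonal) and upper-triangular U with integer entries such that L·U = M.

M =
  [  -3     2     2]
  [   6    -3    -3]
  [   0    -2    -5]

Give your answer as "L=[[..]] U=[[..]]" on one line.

L=[[1,0,0],[-2,1,0],[0,-2,1]] U=[[-3,2,2],[0,1,1],[0,0,-3]]

  r1 -= -2·r0 → [0,1,1]
  r2 -= 0·r0 → [0,-2,-5]
  r2 -= -2·r1 → [0,0,-3]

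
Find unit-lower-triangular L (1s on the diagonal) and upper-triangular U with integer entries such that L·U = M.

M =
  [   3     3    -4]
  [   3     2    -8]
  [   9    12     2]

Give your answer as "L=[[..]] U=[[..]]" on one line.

L=[[1,0,0],[1,1,0],[3,-3,1]] U=[[3,3,-4],[0,-1,-4],[0,0,2]]

  row1 -= 1·row0 → [0,-1,-4]
  row2 -= 3·row0 → [0,3,14]
  row2 -= -3·row1 → [0,0,2]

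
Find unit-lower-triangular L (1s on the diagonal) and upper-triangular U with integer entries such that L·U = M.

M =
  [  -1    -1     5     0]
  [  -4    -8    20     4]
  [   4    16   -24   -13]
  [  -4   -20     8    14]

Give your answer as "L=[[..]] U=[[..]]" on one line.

  r1 -= 4·r0 → [0,-4,0,4]
  r2 -= -4·r0 → [0,12,-4,-13]
  r3 -= 4·r0 → [0,-16,-12,14]
  r2 -= -3·r1 → [0,0,-4,-1]
  r3 -= 4·r1 → [0,0,-12,-2]
  r3 -= 3·r2 → [0,0,0,1]

L=[[1,0,0,0],[4,1,0,0],[-4,-3,1,0],[4,4,3,1]] U=[[-1,-1,5,0],[0,-4,0,4],[0,0,-4,-1],[0,0,0,1]]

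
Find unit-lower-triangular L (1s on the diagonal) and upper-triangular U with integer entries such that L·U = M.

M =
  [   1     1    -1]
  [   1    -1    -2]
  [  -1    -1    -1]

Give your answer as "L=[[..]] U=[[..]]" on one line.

  row1 -= 1·row0 → [0,-2,-1]
  row2 -= -1·row0 → [0,0,-2]
  row2 -= 0·row1 → [0,0,-2]

L=[[1,0,0],[1,1,0],[-1,0,1]] U=[[1,1,-1],[0,-2,-1],[0,0,-2]]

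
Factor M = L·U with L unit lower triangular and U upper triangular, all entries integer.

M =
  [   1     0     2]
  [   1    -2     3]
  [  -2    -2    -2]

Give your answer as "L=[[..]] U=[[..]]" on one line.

L=[[1,0,0],[1,1,0],[-2,1,1]] U=[[1,0,2],[0,-2,1],[0,0,1]]

  R1 -= 1·R0 → [0,-2,1]
  R2 -= -2·R0 → [0,-2,2]
  R2 -= 1·R1 → [0,0,1]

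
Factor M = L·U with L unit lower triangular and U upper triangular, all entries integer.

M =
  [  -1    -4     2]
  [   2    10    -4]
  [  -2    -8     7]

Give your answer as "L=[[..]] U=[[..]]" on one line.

  r1 -= -2·r0 → [0,2,0]
  r2 -= 2·r0 → [0,0,3]
  r2 -= 0·r1 → [0,0,3]

L=[[1,0,0],[-2,1,0],[2,0,1]] U=[[-1,-4,2],[0,2,0],[0,0,3]]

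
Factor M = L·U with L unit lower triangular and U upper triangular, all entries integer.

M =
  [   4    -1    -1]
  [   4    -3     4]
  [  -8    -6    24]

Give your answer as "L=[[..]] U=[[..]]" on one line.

  R1 -= 1·R0 → [0,-2,5]
  R2 -= -2·R0 → [0,-8,22]
  R2 -= 4·R1 → [0,0,2]

L=[[1,0,0],[1,1,0],[-2,4,1]] U=[[4,-1,-1],[0,-2,5],[0,0,2]]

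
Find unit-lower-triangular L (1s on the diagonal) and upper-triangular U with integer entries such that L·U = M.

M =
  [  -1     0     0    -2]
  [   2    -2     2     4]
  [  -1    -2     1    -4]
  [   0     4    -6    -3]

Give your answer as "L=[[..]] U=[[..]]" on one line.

L=[[1,0,0,0],[-2,1,0,0],[1,1,1,0],[0,-2,2,1]] U=[[-1,0,0,-2],[0,-2,2,0],[0,0,-1,-2],[0,0,0,1]]

  R1 -= -2·R0 → [0,-2,2,0]
  R2 -= 1·R0 → [0,-2,1,-2]
  R3 -= 0·R0 → [0,4,-6,-3]
  R2 -= 1·R1 → [0,0,-1,-2]
  R3 -= -2·R1 → [0,0,-2,-3]
  R3 -= 2·R2 → [0,0,0,1]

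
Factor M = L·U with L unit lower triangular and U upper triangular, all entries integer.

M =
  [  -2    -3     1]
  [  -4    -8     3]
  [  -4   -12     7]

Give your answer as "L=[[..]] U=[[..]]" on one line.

L=[[1,0,0],[2,1,0],[2,3,1]] U=[[-2,-3,1],[0,-2,1],[0,0,2]]

  R1 -= 2·R0 → [0,-2,1]
  R2 -= 2·R0 → [0,-6,5]
  R2 -= 3·R1 → [0,0,2]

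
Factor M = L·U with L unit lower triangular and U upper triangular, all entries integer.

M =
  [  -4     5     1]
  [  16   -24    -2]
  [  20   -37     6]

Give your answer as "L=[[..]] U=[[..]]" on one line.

L=[[1,0,0],[-4,1,0],[-5,3,1]] U=[[-4,5,1],[0,-4,2],[0,0,5]]

  row1 -= -4·row0 → [0,-4,2]
  row2 -= -5·row0 → [0,-12,11]
  row2 -= 3·row1 → [0,0,5]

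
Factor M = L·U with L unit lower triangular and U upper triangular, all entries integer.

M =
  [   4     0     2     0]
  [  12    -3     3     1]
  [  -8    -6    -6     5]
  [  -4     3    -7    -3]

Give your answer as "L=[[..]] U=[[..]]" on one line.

  r1 -= 3·r0 → [0,-3,-3,1]
  r2 -= -2·r0 → [0,-6,-2,5]
  r3 -= -1·r0 → [0,3,-5,-3]
  r2 -= 2·r1 → [0,0,4,3]
  r3 -= -1·r1 → [0,0,-8,-2]
  r3 -= -2·r2 → [0,0,0,4]

L=[[1,0,0,0],[3,1,0,0],[-2,2,1,0],[-1,-1,-2,1]] U=[[4,0,2,0],[0,-3,-3,1],[0,0,4,3],[0,0,0,4]]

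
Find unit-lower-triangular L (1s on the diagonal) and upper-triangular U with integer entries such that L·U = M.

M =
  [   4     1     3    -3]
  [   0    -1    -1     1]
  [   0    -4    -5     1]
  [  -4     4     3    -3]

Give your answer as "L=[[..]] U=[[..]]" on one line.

  row1 -= 0·row0 → [0,-1,-1,1]
  row2 -= 0·row0 → [0,-4,-5,1]
  row3 -= -1·row0 → [0,5,6,-6]
  row2 -= 4·row1 → [0,0,-1,-3]
  row3 -= -5·row1 → [0,0,1,-1]
  row3 -= -1·row2 → [0,0,0,-4]

L=[[1,0,0,0],[0,1,0,0],[0,4,1,0],[-1,-5,-1,1]] U=[[4,1,3,-3],[0,-1,-1,1],[0,0,-1,-3],[0,0,0,-4]]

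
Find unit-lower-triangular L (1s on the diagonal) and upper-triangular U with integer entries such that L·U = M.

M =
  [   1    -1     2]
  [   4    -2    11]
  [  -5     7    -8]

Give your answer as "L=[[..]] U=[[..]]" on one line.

L=[[1,0,0],[4,1,0],[-5,1,1]] U=[[1,-1,2],[0,2,3],[0,0,-1]]

  row1 -= 4·row0 → [0,2,3]
  row2 -= -5·row0 → [0,2,2]
  row2 -= 1·row1 → [0,0,-1]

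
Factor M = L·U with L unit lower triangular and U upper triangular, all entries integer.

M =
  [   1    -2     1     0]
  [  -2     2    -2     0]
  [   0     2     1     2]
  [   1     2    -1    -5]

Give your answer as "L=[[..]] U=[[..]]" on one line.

  row1 -= -2·row0 → [0,-2,0,0]
  row2 -= 0·row0 → [0,2,1,2]
  row3 -= 1·row0 → [0,4,-2,-5]
  row2 -= -1·row1 → [0,0,1,2]
  row3 -= -2·row1 → [0,0,-2,-5]
  row3 -= -2·row2 → [0,0,0,-1]

L=[[1,0,0,0],[-2,1,0,0],[0,-1,1,0],[1,-2,-2,1]] U=[[1,-2,1,0],[0,-2,0,0],[0,0,1,2],[0,0,0,-1]]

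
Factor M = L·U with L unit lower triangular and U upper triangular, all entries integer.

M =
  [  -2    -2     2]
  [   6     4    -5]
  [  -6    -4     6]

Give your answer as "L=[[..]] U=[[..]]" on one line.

  R1 -= -3·R0 → [0,-2,1]
  R2 -= 3·R0 → [0,2,0]
  R2 -= -1·R1 → [0,0,1]

L=[[1,0,0],[-3,1,0],[3,-1,1]] U=[[-2,-2,2],[0,-2,1],[0,0,1]]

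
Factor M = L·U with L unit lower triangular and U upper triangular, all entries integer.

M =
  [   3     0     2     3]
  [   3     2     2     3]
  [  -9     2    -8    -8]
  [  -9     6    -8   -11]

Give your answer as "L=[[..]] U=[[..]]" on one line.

  row1 -= 1·row0 → [0,2,0,0]
  row2 -= -3·row0 → [0,2,-2,1]
  row3 -= -3·row0 → [0,6,-2,-2]
  row2 -= 1·row1 → [0,0,-2,1]
  row3 -= 3·row1 → [0,0,-2,-2]
  row3 -= 1·row2 → [0,0,0,-3]

L=[[1,0,0,0],[1,1,0,0],[-3,1,1,0],[-3,3,1,1]] U=[[3,0,2,3],[0,2,0,0],[0,0,-2,1],[0,0,0,-3]]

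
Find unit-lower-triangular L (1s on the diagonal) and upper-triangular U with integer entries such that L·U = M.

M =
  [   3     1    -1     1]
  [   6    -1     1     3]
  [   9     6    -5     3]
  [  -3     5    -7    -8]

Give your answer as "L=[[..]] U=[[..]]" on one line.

  r1 -= 2·r0 → [0,-3,3,1]
  r2 -= 3·r0 → [0,3,-2,0]
  r3 -= -1·r0 → [0,6,-8,-7]
  r2 -= -1·r1 → [0,0,1,1]
  r3 -= -2·r1 → [0,0,-2,-5]
  r3 -= -2·r2 → [0,0,0,-3]

L=[[1,0,0,0],[2,1,0,0],[3,-1,1,0],[-1,-2,-2,1]] U=[[3,1,-1,1],[0,-3,3,1],[0,0,1,1],[0,0,0,-3]]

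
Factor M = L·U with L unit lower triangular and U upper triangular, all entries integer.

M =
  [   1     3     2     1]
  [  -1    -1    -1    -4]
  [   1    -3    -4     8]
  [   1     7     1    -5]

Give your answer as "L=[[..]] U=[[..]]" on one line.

L=[[1,0,0,0],[-1,1,0,0],[1,-3,1,0],[1,2,1,1]] U=[[1,3,2,1],[0,2,1,-3],[0,0,-3,-2],[0,0,0,2]]

  R1 -= -1·R0 → [0,2,1,-3]
  R2 -= 1·R0 → [0,-6,-6,7]
  R3 -= 1·R0 → [0,4,-1,-6]
  R2 -= -3·R1 → [0,0,-3,-2]
  R3 -= 2·R1 → [0,0,-3,0]
  R3 -= 1·R2 → [0,0,0,2]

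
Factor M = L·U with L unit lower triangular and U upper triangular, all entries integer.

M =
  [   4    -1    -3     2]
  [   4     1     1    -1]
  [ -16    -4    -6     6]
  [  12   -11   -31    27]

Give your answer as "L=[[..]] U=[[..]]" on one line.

  r1 -= 1·r0 → [0,2,4,-3]
  r2 -= -4·r0 → [0,-8,-18,14]
  r3 -= 3·r0 → [0,-8,-22,21]
  r2 -= -4·r1 → [0,0,-2,2]
  r3 -= -4·r1 → [0,0,-6,9]
  r3 -= 3·r2 → [0,0,0,3]

L=[[1,0,0,0],[1,1,0,0],[-4,-4,1,0],[3,-4,3,1]] U=[[4,-1,-3,2],[0,2,4,-3],[0,0,-2,2],[0,0,0,3]]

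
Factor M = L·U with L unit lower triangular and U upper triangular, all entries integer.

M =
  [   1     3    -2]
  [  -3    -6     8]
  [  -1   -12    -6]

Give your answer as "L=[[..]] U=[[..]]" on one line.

  row1 -= -3·row0 → [0,3,2]
  row2 -= -1·row0 → [0,-9,-8]
  row2 -= -3·row1 → [0,0,-2]

L=[[1,0,0],[-3,1,0],[-1,-3,1]] U=[[1,3,-2],[0,3,2],[0,0,-2]]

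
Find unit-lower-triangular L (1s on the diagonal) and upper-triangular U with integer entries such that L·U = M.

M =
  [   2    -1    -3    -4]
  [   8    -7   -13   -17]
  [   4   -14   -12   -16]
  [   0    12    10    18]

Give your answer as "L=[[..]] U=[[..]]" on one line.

  R1 -= 4·R0 → [0,-3,-1,-1]
  R2 -= 2·R0 → [0,-12,-6,-8]
  R3 -= 0·R0 → [0,12,10,18]
  R2 -= 4·R1 → [0,0,-2,-4]
  R3 -= -4·R1 → [0,0,6,14]
  R3 -= -3·R2 → [0,0,0,2]

L=[[1,0,0,0],[4,1,0,0],[2,4,1,0],[0,-4,-3,1]] U=[[2,-1,-3,-4],[0,-3,-1,-1],[0,0,-2,-4],[0,0,0,2]]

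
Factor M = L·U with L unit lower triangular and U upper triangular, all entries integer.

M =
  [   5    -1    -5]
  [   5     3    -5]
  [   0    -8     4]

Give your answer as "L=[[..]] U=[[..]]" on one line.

  r1 -= 1·r0 → [0,4,0]
  r2 -= 0·r0 → [0,-8,4]
  r2 -= -2·r1 → [0,0,4]

L=[[1,0,0],[1,1,0],[0,-2,1]] U=[[5,-1,-5],[0,4,0],[0,0,4]]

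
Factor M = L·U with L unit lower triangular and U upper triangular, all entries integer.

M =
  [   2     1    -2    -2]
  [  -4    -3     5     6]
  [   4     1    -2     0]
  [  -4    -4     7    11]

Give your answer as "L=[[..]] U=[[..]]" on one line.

L=[[1,0,0,0],[-2,1,0,0],[2,1,1,0],[-2,2,1,1]] U=[[2,1,-2,-2],[0,-1,1,2],[0,0,1,2],[0,0,0,1]]

  R1 -= -2·R0 → [0,-1,1,2]
  R2 -= 2·R0 → [0,-1,2,4]
  R3 -= -2·R0 → [0,-2,3,7]
  R2 -= 1·R1 → [0,0,1,2]
  R3 -= 2·R1 → [0,0,1,3]
  R3 -= 1·R2 → [0,0,0,1]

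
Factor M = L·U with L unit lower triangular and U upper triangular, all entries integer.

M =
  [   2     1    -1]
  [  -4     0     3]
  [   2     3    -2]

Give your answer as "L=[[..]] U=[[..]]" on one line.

L=[[1,0,0],[-2,1,0],[1,1,1]] U=[[2,1,-1],[0,2,1],[0,0,-2]]

  r1 -= -2·r0 → [0,2,1]
  r2 -= 1·r0 → [0,2,-1]
  r2 -= 1·r1 → [0,0,-2]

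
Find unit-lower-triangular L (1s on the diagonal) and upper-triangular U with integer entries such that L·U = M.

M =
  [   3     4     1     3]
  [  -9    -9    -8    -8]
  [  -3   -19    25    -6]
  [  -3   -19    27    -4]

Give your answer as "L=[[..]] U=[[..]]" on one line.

  row1 -= -3·row0 → [0,3,-5,1]
  row2 -= -1·row0 → [0,-15,26,-3]
  row3 -= -1·row0 → [0,-15,28,-1]
  row2 -= -5·row1 → [0,0,1,2]
  row3 -= -5·row1 → [0,0,3,4]
  row3 -= 3·row2 → [0,0,0,-2]

L=[[1,0,0,0],[-3,1,0,0],[-1,-5,1,0],[-1,-5,3,1]] U=[[3,4,1,3],[0,3,-5,1],[0,0,1,2],[0,0,0,-2]]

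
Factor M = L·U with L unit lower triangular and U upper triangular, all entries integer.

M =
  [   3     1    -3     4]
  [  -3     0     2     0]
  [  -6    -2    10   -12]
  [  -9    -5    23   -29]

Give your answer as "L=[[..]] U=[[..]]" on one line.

L=[[1,0,0,0],[-1,1,0,0],[-2,0,1,0],[-3,-2,3,1]] U=[[3,1,-3,4],[0,1,-1,4],[0,0,4,-4],[0,0,0,3]]

  r1 -= -1·r0 → [0,1,-1,4]
  r2 -= -2·r0 → [0,0,4,-4]
  r3 -= -3·r0 → [0,-2,14,-17]
  r2 -= 0·r1 → [0,0,4,-4]
  r3 -= -2·r1 → [0,0,12,-9]
  r3 -= 3·r2 → [0,0,0,3]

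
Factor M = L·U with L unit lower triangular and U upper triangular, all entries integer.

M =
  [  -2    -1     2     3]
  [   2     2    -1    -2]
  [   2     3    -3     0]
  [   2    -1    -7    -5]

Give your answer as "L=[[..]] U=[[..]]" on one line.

L=[[1,0,0,0],[-1,1,0,0],[-1,2,1,0],[-1,-2,1,1]] U=[[-2,-1,2,3],[0,1,1,1],[0,0,-3,1],[0,0,0,-1]]

  row1 -= -1·row0 → [0,1,1,1]
  row2 -= -1·row0 → [0,2,-1,3]
  row3 -= -1·row0 → [0,-2,-5,-2]
  row2 -= 2·row1 → [0,0,-3,1]
  row3 -= -2·row1 → [0,0,-3,0]
  row3 -= 1·row2 → [0,0,0,-1]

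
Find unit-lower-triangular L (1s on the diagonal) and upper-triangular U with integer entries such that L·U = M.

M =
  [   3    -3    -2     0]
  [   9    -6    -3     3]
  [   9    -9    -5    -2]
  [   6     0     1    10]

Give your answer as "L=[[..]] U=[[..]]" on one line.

L=[[1,0,0,0],[3,1,0,0],[3,0,1,0],[2,2,-1,1]] U=[[3,-3,-2,0],[0,3,3,3],[0,0,1,-2],[0,0,0,2]]

  R1 -= 3·R0 → [0,3,3,3]
  R2 -= 3·R0 → [0,0,1,-2]
  R3 -= 2·R0 → [0,6,5,10]
  R2 -= 0·R1 → [0,0,1,-2]
  R3 -= 2·R1 → [0,0,-1,4]
  R3 -= -1·R2 → [0,0,0,2]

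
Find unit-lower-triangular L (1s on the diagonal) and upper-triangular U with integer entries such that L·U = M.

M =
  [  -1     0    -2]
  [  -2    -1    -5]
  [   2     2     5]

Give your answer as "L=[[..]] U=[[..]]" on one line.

L=[[1,0,0],[2,1,0],[-2,-2,1]] U=[[-1,0,-2],[0,-1,-1],[0,0,-1]]

  row1 -= 2·row0 → [0,-1,-1]
  row2 -= -2·row0 → [0,2,1]
  row2 -= -2·row1 → [0,0,-1]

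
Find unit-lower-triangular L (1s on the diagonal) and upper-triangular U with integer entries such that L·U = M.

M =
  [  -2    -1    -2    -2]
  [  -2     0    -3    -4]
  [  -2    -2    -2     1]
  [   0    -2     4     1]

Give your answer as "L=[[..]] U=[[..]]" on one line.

L=[[1,0,0,0],[1,1,0,0],[1,-1,1,0],[0,-2,-2,1]] U=[[-2,-1,-2,-2],[0,1,-1,-2],[0,0,-1,1],[0,0,0,-1]]

  row1 -= 1·row0 → [0,1,-1,-2]
  row2 -= 1·row0 → [0,-1,0,3]
  row3 -= 0·row0 → [0,-2,4,1]
  row2 -= -1·row1 → [0,0,-1,1]
  row3 -= -2·row1 → [0,0,2,-3]
  row3 -= -2·row2 → [0,0,0,-1]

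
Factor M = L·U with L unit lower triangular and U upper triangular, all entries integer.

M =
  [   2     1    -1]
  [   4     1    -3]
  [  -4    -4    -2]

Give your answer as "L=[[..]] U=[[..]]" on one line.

L=[[1,0,0],[2,1,0],[-2,2,1]] U=[[2,1,-1],[0,-1,-1],[0,0,-2]]

  row1 -= 2·row0 → [0,-1,-1]
  row2 -= -2·row0 → [0,-2,-4]
  row2 -= 2·row1 → [0,0,-2]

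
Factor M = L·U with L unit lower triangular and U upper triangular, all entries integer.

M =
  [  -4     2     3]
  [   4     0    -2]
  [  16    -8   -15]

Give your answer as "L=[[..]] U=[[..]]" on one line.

L=[[1,0,0],[-1,1,0],[-4,0,1]] U=[[-4,2,3],[0,2,1],[0,0,-3]]

  r1 -= -1·r0 → [0,2,1]
  r2 -= -4·r0 → [0,0,-3]
  r2 -= 0·r1 → [0,0,-3]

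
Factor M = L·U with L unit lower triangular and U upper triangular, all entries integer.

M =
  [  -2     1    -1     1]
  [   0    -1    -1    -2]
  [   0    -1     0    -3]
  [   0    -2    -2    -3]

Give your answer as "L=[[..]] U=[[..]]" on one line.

  R1 -= 0·R0 → [0,-1,-1,-2]
  R2 -= 0·R0 → [0,-1,0,-3]
  R3 -= 0·R0 → [0,-2,-2,-3]
  R2 -= 1·R1 → [0,0,1,-1]
  R3 -= 2·R1 → [0,0,0,1]
  R3 -= 0·R2 → [0,0,0,1]

L=[[1,0,0,0],[0,1,0,0],[0,1,1,0],[0,2,0,1]] U=[[-2,1,-1,1],[0,-1,-1,-2],[0,0,1,-1],[0,0,0,1]]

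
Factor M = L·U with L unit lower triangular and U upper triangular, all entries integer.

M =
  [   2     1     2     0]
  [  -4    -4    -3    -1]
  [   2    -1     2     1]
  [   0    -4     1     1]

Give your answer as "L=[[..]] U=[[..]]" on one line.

  R1 -= -2·R0 → [0,-2,1,-1]
  R2 -= 1·R0 → [0,-2,0,1]
  R3 -= 0·R0 → [0,-4,1,1]
  R2 -= 1·R1 → [0,0,-1,2]
  R3 -= 2·R1 → [0,0,-1,3]
  R3 -= 1·R2 → [0,0,0,1]

L=[[1,0,0,0],[-2,1,0,0],[1,1,1,0],[0,2,1,1]] U=[[2,1,2,0],[0,-2,1,-1],[0,0,-1,2],[0,0,0,1]]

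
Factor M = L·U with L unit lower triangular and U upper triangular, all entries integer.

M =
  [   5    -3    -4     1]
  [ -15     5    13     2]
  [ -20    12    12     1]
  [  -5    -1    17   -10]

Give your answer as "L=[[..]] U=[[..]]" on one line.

  R1 -= -3·R0 → [0,-4,1,5]
  R2 -= -4·R0 → [0,0,-4,5]
  R3 -= -1·R0 → [0,-4,13,-9]
  R2 -= 0·R1 → [0,0,-4,5]
  R3 -= 1·R1 → [0,0,12,-14]
  R3 -= -3·R2 → [0,0,0,1]

L=[[1,0,0,0],[-3,1,0,0],[-4,0,1,0],[-1,1,-3,1]] U=[[5,-3,-4,1],[0,-4,1,5],[0,0,-4,5],[0,0,0,1]]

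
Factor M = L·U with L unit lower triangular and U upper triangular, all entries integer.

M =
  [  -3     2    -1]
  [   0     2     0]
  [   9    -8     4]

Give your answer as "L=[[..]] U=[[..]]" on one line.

  R1 -= 0·R0 → [0,2,0]
  R2 -= -3·R0 → [0,-2,1]
  R2 -= -1·R1 → [0,0,1]

L=[[1,0,0],[0,1,0],[-3,-1,1]] U=[[-3,2,-1],[0,2,0],[0,0,1]]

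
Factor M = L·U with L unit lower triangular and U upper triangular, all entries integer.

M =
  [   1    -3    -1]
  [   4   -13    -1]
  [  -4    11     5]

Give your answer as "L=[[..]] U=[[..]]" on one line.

L=[[1,0,0],[4,1,0],[-4,1,1]] U=[[1,-3,-1],[0,-1,3],[0,0,-2]]

  row1 -= 4·row0 → [0,-1,3]
  row2 -= -4·row0 → [0,-1,1]
  row2 -= 1·row1 → [0,0,-2]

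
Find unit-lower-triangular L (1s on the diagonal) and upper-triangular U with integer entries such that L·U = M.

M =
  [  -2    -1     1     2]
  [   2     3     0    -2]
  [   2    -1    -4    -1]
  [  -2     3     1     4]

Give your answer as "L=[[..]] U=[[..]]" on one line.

  R1 -= -1·R0 → [0,2,1,0]
  R2 -= -1·R0 → [0,-2,-3,1]
  R3 -= 1·R0 → [0,4,0,2]
  R2 -= -1·R1 → [0,0,-2,1]
  R3 -= 2·R1 → [0,0,-2,2]
  R3 -= 1·R2 → [0,0,0,1]

L=[[1,0,0,0],[-1,1,0,0],[-1,-1,1,0],[1,2,1,1]] U=[[-2,-1,1,2],[0,2,1,0],[0,0,-2,1],[0,0,0,1]]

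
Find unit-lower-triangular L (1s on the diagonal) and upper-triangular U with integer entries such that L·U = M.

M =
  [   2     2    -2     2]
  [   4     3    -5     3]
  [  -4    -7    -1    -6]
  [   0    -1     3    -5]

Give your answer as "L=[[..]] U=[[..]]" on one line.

  R1 -= 2·R0 → [0,-1,-1,-1]
  R2 -= -2·R0 → [0,-3,-5,-2]
  R3 -= 0·R0 → [0,-1,3,-5]
  R2 -= 3·R1 → [0,0,-2,1]
  R3 -= 1·R1 → [0,0,4,-4]
  R3 -= -2·R2 → [0,0,0,-2]

L=[[1,0,0,0],[2,1,0,0],[-2,3,1,0],[0,1,-2,1]] U=[[2,2,-2,2],[0,-1,-1,-1],[0,0,-2,1],[0,0,0,-2]]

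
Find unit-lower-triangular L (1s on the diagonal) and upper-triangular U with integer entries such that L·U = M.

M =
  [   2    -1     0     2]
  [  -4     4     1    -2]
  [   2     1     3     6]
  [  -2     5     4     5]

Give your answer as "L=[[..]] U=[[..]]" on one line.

  r1 -= -2·r0 → [0,2,1,2]
  r2 -= 1·r0 → [0,2,3,4]
  r3 -= -1·r0 → [0,4,4,7]
  r2 -= 1·r1 → [0,0,2,2]
  r3 -= 2·r1 → [0,0,2,3]
  r3 -= 1·r2 → [0,0,0,1]

L=[[1,0,0,0],[-2,1,0,0],[1,1,1,0],[-1,2,1,1]] U=[[2,-1,0,2],[0,2,1,2],[0,0,2,2],[0,0,0,1]]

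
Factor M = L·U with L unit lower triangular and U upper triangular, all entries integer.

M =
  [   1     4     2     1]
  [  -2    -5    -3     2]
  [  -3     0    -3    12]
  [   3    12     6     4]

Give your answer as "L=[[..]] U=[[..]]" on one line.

  r1 -= -2·r0 → [0,3,1,4]
  r2 -= -3·r0 → [0,12,3,15]
  r3 -= 3·r0 → [0,0,0,1]
  r2 -= 4·r1 → [0,0,-1,-1]
  r3 -= 0·r1 → [0,0,0,1]
  r3 -= 0·r2 → [0,0,0,1]

L=[[1,0,0,0],[-2,1,0,0],[-3,4,1,0],[3,0,0,1]] U=[[1,4,2,1],[0,3,1,4],[0,0,-1,-1],[0,0,0,1]]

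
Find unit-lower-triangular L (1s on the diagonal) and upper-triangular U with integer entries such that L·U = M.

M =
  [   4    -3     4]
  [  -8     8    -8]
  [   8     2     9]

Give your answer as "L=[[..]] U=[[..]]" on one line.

  R1 -= -2·R0 → [0,2,0]
  R2 -= 2·R0 → [0,8,1]
  R2 -= 4·R1 → [0,0,1]

L=[[1,0,0],[-2,1,0],[2,4,1]] U=[[4,-3,4],[0,2,0],[0,0,1]]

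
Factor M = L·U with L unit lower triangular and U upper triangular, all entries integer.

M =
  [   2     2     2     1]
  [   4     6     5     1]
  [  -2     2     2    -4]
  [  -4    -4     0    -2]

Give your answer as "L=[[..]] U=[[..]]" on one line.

L=[[1,0,0,0],[2,1,0,0],[-1,2,1,0],[-2,0,2,1]] U=[[2,2,2,1],[0,2,1,-1],[0,0,2,-1],[0,0,0,2]]

  R1 -= 2·R0 → [0,2,1,-1]
  R2 -= -1·R0 → [0,4,4,-3]
  R3 -= -2·R0 → [0,0,4,0]
  R2 -= 2·R1 → [0,0,2,-1]
  R3 -= 0·R1 → [0,0,4,0]
  R3 -= 2·R2 → [0,0,0,2]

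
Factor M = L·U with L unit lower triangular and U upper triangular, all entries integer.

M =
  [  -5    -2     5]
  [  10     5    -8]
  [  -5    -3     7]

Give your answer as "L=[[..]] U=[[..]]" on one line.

  r1 -= -2·r0 → [0,1,2]
  r2 -= 1·r0 → [0,-1,2]
  r2 -= -1·r1 → [0,0,4]

L=[[1,0,0],[-2,1,0],[1,-1,1]] U=[[-5,-2,5],[0,1,2],[0,0,4]]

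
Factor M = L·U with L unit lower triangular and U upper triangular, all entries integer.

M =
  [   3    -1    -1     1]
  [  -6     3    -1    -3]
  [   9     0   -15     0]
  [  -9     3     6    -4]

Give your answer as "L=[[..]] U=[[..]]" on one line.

  R1 -= -2·R0 → [0,1,-3,-1]
  R2 -= 3·R0 → [0,3,-12,-3]
  R3 -= -3·R0 → [0,0,3,-1]
  R2 -= 3·R1 → [0,0,-3,0]
  R3 -= 0·R1 → [0,0,3,-1]
  R3 -= -1·R2 → [0,0,0,-1]

L=[[1,0,0,0],[-2,1,0,0],[3,3,1,0],[-3,0,-1,1]] U=[[3,-1,-1,1],[0,1,-3,-1],[0,0,-3,0],[0,0,0,-1]]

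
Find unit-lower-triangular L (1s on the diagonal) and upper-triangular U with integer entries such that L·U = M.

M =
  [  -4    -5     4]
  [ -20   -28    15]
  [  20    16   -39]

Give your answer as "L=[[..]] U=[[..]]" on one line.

L=[[1,0,0],[5,1,0],[-5,3,1]] U=[[-4,-5,4],[0,-3,-5],[0,0,-4]]

  r1 -= 5·r0 → [0,-3,-5]
  r2 -= -5·r0 → [0,-9,-19]
  r2 -= 3·r1 → [0,0,-4]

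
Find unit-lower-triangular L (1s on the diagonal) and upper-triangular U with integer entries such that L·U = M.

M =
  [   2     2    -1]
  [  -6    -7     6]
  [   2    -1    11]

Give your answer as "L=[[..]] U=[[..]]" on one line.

L=[[1,0,0],[-3,1,0],[1,3,1]] U=[[2,2,-1],[0,-1,3],[0,0,3]]

  r1 -= -3·r0 → [0,-1,3]
  r2 -= 1·r0 → [0,-3,12]
  r2 -= 3·r1 → [0,0,3]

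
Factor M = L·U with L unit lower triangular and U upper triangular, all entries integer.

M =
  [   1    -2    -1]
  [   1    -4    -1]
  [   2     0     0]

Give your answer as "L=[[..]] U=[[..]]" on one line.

L=[[1,0,0],[1,1,0],[2,-2,1]] U=[[1,-2,-1],[0,-2,0],[0,0,2]]

  row1 -= 1·row0 → [0,-2,0]
  row2 -= 2·row0 → [0,4,2]
  row2 -= -2·row1 → [0,0,2]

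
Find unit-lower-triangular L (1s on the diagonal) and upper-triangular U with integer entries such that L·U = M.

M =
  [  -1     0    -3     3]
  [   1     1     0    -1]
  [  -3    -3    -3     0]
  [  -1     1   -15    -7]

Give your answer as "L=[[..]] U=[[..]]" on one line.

  r1 -= -1·r0 → [0,1,-3,2]
  r2 -= 3·r0 → [0,-3,6,-9]
  r3 -= 1·r0 → [0,1,-12,-10]
  r2 -= -3·r1 → [0,0,-3,-3]
  r3 -= 1·r1 → [0,0,-9,-12]
  r3 -= 3·r2 → [0,0,0,-3]

L=[[1,0,0,0],[-1,1,0,0],[3,-3,1,0],[1,1,3,1]] U=[[-1,0,-3,3],[0,1,-3,2],[0,0,-3,-3],[0,0,0,-3]]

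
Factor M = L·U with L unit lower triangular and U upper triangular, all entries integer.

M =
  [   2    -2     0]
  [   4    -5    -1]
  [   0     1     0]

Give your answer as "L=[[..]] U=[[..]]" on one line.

  R1 -= 2·R0 → [0,-1,-1]
  R2 -= 0·R0 → [0,1,0]
  R2 -= -1·R1 → [0,0,-1]

L=[[1,0,0],[2,1,0],[0,-1,1]] U=[[2,-2,0],[0,-1,-1],[0,0,-1]]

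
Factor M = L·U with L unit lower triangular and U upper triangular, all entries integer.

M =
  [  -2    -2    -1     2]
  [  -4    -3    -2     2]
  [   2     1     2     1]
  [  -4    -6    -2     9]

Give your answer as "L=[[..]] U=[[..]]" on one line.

  R1 -= 2·R0 → [0,1,0,-2]
  R2 -= -1·R0 → [0,-1,1,3]
  R3 -= 2·R0 → [0,-2,0,5]
  R2 -= -1·R1 → [0,0,1,1]
  R3 -= -2·R1 → [0,0,0,1]
  R3 -= 0·R2 → [0,0,0,1]

L=[[1,0,0,0],[2,1,0,0],[-1,-1,1,0],[2,-2,0,1]] U=[[-2,-2,-1,2],[0,1,0,-2],[0,0,1,1],[0,0,0,1]]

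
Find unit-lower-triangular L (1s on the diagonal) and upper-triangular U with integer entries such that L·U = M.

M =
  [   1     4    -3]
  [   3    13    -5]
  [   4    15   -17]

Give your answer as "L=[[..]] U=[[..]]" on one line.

L=[[1,0,0],[3,1,0],[4,-1,1]] U=[[1,4,-3],[0,1,4],[0,0,-1]]

  r1 -= 3·r0 → [0,1,4]
  r2 -= 4·r0 → [0,-1,-5]
  r2 -= -1·r1 → [0,0,-1]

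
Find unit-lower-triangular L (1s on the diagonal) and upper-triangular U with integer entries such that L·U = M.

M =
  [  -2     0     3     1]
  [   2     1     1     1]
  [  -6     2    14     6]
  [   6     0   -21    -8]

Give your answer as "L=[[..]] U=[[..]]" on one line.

L=[[1,0,0,0],[-1,1,0,0],[3,2,1,0],[-3,0,4,1]] U=[[-2,0,3,1],[0,1,4,2],[0,0,-3,-1],[0,0,0,-1]]

  r1 -= -1·r0 → [0,1,4,2]
  r2 -= 3·r0 → [0,2,5,3]
  r3 -= -3·r0 → [0,0,-12,-5]
  r2 -= 2·r1 → [0,0,-3,-1]
  r3 -= 0·r1 → [0,0,-12,-5]
  r3 -= 4·r2 → [0,0,0,-1]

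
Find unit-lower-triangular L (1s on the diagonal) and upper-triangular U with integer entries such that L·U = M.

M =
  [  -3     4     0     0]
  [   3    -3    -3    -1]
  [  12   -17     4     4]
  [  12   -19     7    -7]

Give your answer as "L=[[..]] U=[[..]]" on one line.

  r1 -= -1·r0 → [0,1,-3,-1]
  r2 -= -4·r0 → [0,-1,4,4]
  r3 -= -4·r0 → [0,-3,7,-7]
  r2 -= -1·r1 → [0,0,1,3]
  r3 -= -3·r1 → [0,0,-2,-10]
  r3 -= -2·r2 → [0,0,0,-4]

L=[[1,0,0,0],[-1,1,0,0],[-4,-1,1,0],[-4,-3,-2,1]] U=[[-3,4,0,0],[0,1,-3,-1],[0,0,1,3],[0,0,0,-4]]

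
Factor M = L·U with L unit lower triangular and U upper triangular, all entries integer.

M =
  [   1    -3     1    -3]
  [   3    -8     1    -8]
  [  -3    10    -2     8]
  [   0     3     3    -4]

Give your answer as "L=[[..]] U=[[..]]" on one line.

L=[[1,0,0,0],[3,1,0,0],[-3,1,1,0],[0,3,3,1]] U=[[1,-3,1,-3],[0,1,-2,1],[0,0,3,-2],[0,0,0,-1]]

  R1 -= 3·R0 → [0,1,-2,1]
  R2 -= -3·R0 → [0,1,1,-1]
  R3 -= 0·R0 → [0,3,3,-4]
  R2 -= 1·R1 → [0,0,3,-2]
  R3 -= 3·R1 → [0,0,9,-7]
  R3 -= 3·R2 → [0,0,0,-1]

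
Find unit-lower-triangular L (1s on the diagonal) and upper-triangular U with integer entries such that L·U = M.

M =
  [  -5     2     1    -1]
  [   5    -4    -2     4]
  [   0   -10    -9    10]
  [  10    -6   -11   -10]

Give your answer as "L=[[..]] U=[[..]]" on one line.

  R1 -= -1·R0 → [0,-2,-1,3]
  R2 -= 0·R0 → [0,-10,-9,10]
  R3 -= -2·R0 → [0,-2,-9,-12]
  R2 -= 5·R1 → [0,0,-4,-5]
  R3 -= 1·R1 → [0,0,-8,-15]
  R3 -= 2·R2 → [0,0,0,-5]

L=[[1,0,0,0],[-1,1,0,0],[0,5,1,0],[-2,1,2,1]] U=[[-5,2,1,-1],[0,-2,-1,3],[0,0,-4,-5],[0,0,0,-5]]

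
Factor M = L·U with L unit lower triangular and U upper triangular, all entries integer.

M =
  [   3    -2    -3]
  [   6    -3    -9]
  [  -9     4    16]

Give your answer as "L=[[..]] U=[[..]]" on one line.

  r1 -= 2·r0 → [0,1,-3]
  r2 -= -3·r0 → [0,-2,7]
  r2 -= -2·r1 → [0,0,1]

L=[[1,0,0],[2,1,0],[-3,-2,1]] U=[[3,-2,-3],[0,1,-3],[0,0,1]]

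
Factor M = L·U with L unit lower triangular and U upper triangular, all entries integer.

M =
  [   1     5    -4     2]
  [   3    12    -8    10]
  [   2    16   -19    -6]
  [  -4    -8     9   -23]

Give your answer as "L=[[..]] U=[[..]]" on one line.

L=[[1,0,0,0],[3,1,0,0],[2,-2,1,0],[-4,-4,-3,1]] U=[[1,5,-4,2],[0,-3,4,4],[0,0,-3,-2],[0,0,0,-5]]

  row1 -= 3·row0 → [0,-3,4,4]
  row2 -= 2·row0 → [0,6,-11,-10]
  row3 -= -4·row0 → [0,12,-7,-15]
  row2 -= -2·row1 → [0,0,-3,-2]
  row3 -= -4·row1 → [0,0,9,1]
  row3 -= -3·row2 → [0,0,0,-5]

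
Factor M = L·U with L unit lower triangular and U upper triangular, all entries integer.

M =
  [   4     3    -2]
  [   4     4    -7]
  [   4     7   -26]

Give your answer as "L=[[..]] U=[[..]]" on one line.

  r1 -= 1·r0 → [0,1,-5]
  r2 -= 1·r0 → [0,4,-24]
  r2 -= 4·r1 → [0,0,-4]

L=[[1,0,0],[1,1,0],[1,4,1]] U=[[4,3,-2],[0,1,-5],[0,0,-4]]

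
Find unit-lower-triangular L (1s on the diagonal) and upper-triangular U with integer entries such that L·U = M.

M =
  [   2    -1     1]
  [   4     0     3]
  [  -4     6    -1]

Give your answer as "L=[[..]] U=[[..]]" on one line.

L=[[1,0,0],[2,1,0],[-2,2,1]] U=[[2,-1,1],[0,2,1],[0,0,-1]]

  r1 -= 2·r0 → [0,2,1]
  r2 -= -2·r0 → [0,4,1]
  r2 -= 2·r1 → [0,0,-1]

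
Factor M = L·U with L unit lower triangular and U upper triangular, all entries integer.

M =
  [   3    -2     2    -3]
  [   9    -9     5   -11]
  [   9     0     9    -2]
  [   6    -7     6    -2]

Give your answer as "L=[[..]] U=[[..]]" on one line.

L=[[1,0,0,0],[3,1,0,0],[3,-2,1,0],[2,1,3,1]] U=[[3,-2,2,-3],[0,-3,-1,-2],[0,0,1,3],[0,0,0,-3]]

  r1 -= 3·r0 → [0,-3,-1,-2]
  r2 -= 3·r0 → [0,6,3,7]
  r3 -= 2·r0 → [0,-3,2,4]
  r2 -= -2·r1 → [0,0,1,3]
  r3 -= 1·r1 → [0,0,3,6]
  r3 -= 3·r2 → [0,0,0,-3]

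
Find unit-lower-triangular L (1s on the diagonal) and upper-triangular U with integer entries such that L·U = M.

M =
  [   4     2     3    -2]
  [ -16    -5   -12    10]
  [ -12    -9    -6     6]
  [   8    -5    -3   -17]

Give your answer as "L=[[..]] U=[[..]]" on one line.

L=[[1,0,0,0],[-4,1,0,0],[-3,-1,1,0],[2,-3,-3,1]] U=[[4,2,3,-2],[0,3,0,2],[0,0,3,2],[0,0,0,-1]]

  R1 -= -4·R0 → [0,3,0,2]
  R2 -= -3·R0 → [0,-3,3,0]
  R3 -= 2·R0 → [0,-9,-9,-13]
  R2 -= -1·R1 → [0,0,3,2]
  R3 -= -3·R1 → [0,0,-9,-7]
  R3 -= -3·R2 → [0,0,0,-1]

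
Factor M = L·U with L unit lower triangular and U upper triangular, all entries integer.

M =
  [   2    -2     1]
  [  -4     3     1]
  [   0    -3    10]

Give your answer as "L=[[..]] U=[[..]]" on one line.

L=[[1,0,0],[-2,1,0],[0,3,1]] U=[[2,-2,1],[0,-1,3],[0,0,1]]

  R1 -= -2·R0 → [0,-1,3]
  R2 -= 0·R0 → [0,-3,10]
  R2 -= 3·R1 → [0,0,1]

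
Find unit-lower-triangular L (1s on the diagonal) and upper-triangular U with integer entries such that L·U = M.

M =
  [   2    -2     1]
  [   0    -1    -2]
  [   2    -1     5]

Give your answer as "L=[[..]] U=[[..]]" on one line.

  r1 -= 0·r0 → [0,-1,-2]
  r2 -= 1·r0 → [0,1,4]
  r2 -= -1·r1 → [0,0,2]

L=[[1,0,0],[0,1,0],[1,-1,1]] U=[[2,-2,1],[0,-1,-2],[0,0,2]]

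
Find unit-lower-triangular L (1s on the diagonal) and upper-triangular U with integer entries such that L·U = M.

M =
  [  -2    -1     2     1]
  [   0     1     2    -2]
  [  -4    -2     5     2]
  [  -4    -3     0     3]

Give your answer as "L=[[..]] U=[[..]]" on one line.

  r1 -= 0·r0 → [0,1,2,-2]
  r2 -= 2·r0 → [0,0,1,0]
  r3 -= 2·r0 → [0,-1,-4,1]
  r2 -= 0·r1 → [0,0,1,0]
  r3 -= -1·r1 → [0,0,-2,-1]
  r3 -= -2·r2 → [0,0,0,-1]

L=[[1,0,0,0],[0,1,0,0],[2,0,1,0],[2,-1,-2,1]] U=[[-2,-1,2,1],[0,1,2,-2],[0,0,1,0],[0,0,0,-1]]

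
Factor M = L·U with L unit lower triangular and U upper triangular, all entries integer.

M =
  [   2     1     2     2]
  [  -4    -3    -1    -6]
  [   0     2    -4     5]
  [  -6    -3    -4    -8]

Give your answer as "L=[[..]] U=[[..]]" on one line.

  r1 -= -2·r0 → [0,-1,3,-2]
  r2 -= 0·r0 → [0,2,-4,5]
  r3 -= -3·r0 → [0,0,2,-2]
  r2 -= -2·r1 → [0,0,2,1]
  r3 -= 0·r1 → [0,0,2,-2]
  r3 -= 1·r2 → [0,0,0,-3]

L=[[1,0,0,0],[-2,1,0,0],[0,-2,1,0],[-3,0,1,1]] U=[[2,1,2,2],[0,-1,3,-2],[0,0,2,1],[0,0,0,-3]]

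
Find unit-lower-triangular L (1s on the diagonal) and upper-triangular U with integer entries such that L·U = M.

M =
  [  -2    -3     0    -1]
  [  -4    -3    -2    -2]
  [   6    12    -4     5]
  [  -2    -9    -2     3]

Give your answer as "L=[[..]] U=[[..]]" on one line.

  r1 -= 2·r0 → [0,3,-2,0]
  r2 -= -3·r0 → [0,3,-4,2]
  r3 -= 1·r0 → [0,-6,-2,4]
  r2 -= 1·r1 → [0,0,-2,2]
  r3 -= -2·r1 → [0,0,-6,4]
  r3 -= 3·r2 → [0,0,0,-2]

L=[[1,0,0,0],[2,1,0,0],[-3,1,1,0],[1,-2,3,1]] U=[[-2,-3,0,-1],[0,3,-2,0],[0,0,-2,2],[0,0,0,-2]]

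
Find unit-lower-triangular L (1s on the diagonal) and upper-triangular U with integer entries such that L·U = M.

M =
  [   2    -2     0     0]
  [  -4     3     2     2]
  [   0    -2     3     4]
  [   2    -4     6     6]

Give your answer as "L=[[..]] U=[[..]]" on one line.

L=[[1,0,0,0],[-2,1,0,0],[0,2,1,0],[1,2,-2,1]] U=[[2,-2,0,0],[0,-1,2,2],[0,0,-1,0],[0,0,0,2]]

  r1 -= -2·r0 → [0,-1,2,2]
  r2 -= 0·r0 → [0,-2,3,4]
  r3 -= 1·r0 → [0,-2,6,6]
  r2 -= 2·r1 → [0,0,-1,0]
  r3 -= 2·r1 → [0,0,2,2]
  r3 -= -2·r2 → [0,0,0,2]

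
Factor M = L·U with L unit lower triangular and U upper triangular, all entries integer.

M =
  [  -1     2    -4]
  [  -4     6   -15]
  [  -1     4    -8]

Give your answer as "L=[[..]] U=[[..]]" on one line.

  row1 -= 4·row0 → [0,-2,1]
  row2 -= 1·row0 → [0,2,-4]
  row2 -= -1·row1 → [0,0,-3]

L=[[1,0,0],[4,1,0],[1,-1,1]] U=[[-1,2,-4],[0,-2,1],[0,0,-3]]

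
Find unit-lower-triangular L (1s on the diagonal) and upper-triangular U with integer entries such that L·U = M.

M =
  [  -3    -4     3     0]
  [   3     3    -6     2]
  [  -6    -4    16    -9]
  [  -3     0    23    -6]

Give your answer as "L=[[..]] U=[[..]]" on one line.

L=[[1,0,0,0],[-1,1,0,0],[2,-4,1,0],[1,-4,-4,1]] U=[[-3,-4,3,0],[0,-1,-3,2],[0,0,-2,-1],[0,0,0,-2]]

  R1 -= -1·R0 → [0,-1,-3,2]
  R2 -= 2·R0 → [0,4,10,-9]
  R3 -= 1·R0 → [0,4,20,-6]
  R2 -= -4·R1 → [0,0,-2,-1]
  R3 -= -4·R1 → [0,0,8,2]
  R3 -= -4·R2 → [0,0,0,-2]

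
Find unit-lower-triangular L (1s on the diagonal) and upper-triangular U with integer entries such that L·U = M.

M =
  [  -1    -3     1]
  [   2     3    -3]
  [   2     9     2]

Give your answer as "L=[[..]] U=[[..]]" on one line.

  r1 -= -2·r0 → [0,-3,-1]
  r2 -= -2·r0 → [0,3,4]
  r2 -= -1·r1 → [0,0,3]

L=[[1,0,0],[-2,1,0],[-2,-1,1]] U=[[-1,-3,1],[0,-3,-1],[0,0,3]]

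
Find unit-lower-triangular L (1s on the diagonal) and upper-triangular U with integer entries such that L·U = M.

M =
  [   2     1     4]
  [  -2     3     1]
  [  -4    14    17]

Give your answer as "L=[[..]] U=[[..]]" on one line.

  row1 -= -1·row0 → [0,4,5]
  row2 -= -2·row0 → [0,16,25]
  row2 -= 4·row1 → [0,0,5]

L=[[1,0,0],[-1,1,0],[-2,4,1]] U=[[2,1,4],[0,4,5],[0,0,5]]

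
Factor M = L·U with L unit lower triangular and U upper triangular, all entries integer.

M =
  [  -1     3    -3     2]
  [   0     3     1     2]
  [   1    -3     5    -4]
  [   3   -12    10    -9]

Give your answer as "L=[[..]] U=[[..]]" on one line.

L=[[1,0,0,0],[0,1,0,0],[-1,0,1,0],[-3,-1,1,1]] U=[[-1,3,-3,2],[0,3,1,2],[0,0,2,-2],[0,0,0,1]]

  R1 -= 0·R0 → [0,3,1,2]
  R2 -= -1·R0 → [0,0,2,-2]
  R3 -= -3·R0 → [0,-3,1,-3]
  R2 -= 0·R1 → [0,0,2,-2]
  R3 -= -1·R1 → [0,0,2,-1]
  R3 -= 1·R2 → [0,0,0,1]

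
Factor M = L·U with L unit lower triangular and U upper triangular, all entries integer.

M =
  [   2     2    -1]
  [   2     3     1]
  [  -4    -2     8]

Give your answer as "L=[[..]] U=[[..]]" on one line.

L=[[1,0,0],[1,1,0],[-2,2,1]] U=[[2,2,-1],[0,1,2],[0,0,2]]

  row1 -= 1·row0 → [0,1,2]
  row2 -= -2·row0 → [0,2,6]
  row2 -= 2·row1 → [0,0,2]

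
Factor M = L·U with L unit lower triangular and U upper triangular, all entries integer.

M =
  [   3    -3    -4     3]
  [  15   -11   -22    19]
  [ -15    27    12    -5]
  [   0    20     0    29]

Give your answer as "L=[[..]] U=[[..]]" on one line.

  R1 -= 5·R0 → [0,4,-2,4]
  R2 -= -5·R0 → [0,12,-8,10]
  R3 -= 0·R0 → [0,20,0,29]
  R2 -= 3·R1 → [0,0,-2,-2]
  R3 -= 5·R1 → [0,0,10,9]
  R3 -= -5·R2 → [0,0,0,-1]

L=[[1,0,0,0],[5,1,0,0],[-5,3,1,0],[0,5,-5,1]] U=[[3,-3,-4,3],[0,4,-2,4],[0,0,-2,-2],[0,0,0,-1]]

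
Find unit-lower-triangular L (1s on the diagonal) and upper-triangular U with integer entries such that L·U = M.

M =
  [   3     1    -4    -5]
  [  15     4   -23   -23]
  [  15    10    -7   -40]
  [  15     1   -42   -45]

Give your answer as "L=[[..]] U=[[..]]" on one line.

  row1 -= 5·row0 → [0,-1,-3,2]
  row2 -= 5·row0 → [0,5,13,-15]
  row3 -= 5·row0 → [0,-4,-22,-20]
  row2 -= -5·row1 → [0,0,-2,-5]
  row3 -= 4·row1 → [0,0,-10,-28]
  row3 -= 5·row2 → [0,0,0,-3]

L=[[1,0,0,0],[5,1,0,0],[5,-5,1,0],[5,4,5,1]] U=[[3,1,-4,-5],[0,-1,-3,2],[0,0,-2,-5],[0,0,0,-3]]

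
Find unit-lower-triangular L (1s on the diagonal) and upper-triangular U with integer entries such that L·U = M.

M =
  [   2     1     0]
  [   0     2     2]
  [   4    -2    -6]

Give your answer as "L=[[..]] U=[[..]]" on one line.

  R1 -= 0·R0 → [0,2,2]
  R2 -= 2·R0 → [0,-4,-6]
  R2 -= -2·R1 → [0,0,-2]

L=[[1,0,0],[0,1,0],[2,-2,1]] U=[[2,1,0],[0,2,2],[0,0,-2]]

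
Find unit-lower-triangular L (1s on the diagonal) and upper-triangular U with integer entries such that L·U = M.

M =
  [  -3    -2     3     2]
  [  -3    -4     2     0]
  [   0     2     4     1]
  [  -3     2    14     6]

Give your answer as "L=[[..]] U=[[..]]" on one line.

L=[[1,0,0,0],[1,1,0,0],[0,-1,1,0],[1,-2,3,1]] U=[[-3,-2,3,2],[0,-2,-1,-2],[0,0,3,-1],[0,0,0,3]]

  row1 -= 1·row0 → [0,-2,-1,-2]
  row2 -= 0·row0 → [0,2,4,1]
  row3 -= 1·row0 → [0,4,11,4]
  row2 -= -1·row1 → [0,0,3,-1]
  row3 -= -2·row1 → [0,0,9,0]
  row3 -= 3·row2 → [0,0,0,3]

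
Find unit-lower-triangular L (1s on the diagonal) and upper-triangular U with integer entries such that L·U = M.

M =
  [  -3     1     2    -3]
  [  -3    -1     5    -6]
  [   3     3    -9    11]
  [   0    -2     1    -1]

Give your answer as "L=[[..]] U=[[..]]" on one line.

L=[[1,0,0,0],[1,1,0,0],[-1,-2,1,0],[0,1,2,1]] U=[[-3,1,2,-3],[0,-2,3,-3],[0,0,-1,2],[0,0,0,-2]]

  r1 -= 1·r0 → [0,-2,3,-3]
  r2 -= -1·r0 → [0,4,-7,8]
  r3 -= 0·r0 → [0,-2,1,-1]
  r2 -= -2·r1 → [0,0,-1,2]
  r3 -= 1·r1 → [0,0,-2,2]
  r3 -= 2·r2 → [0,0,0,-2]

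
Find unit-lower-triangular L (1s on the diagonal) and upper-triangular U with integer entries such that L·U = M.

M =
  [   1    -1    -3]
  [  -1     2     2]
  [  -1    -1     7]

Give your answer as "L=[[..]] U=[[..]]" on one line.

L=[[1,0,0],[-1,1,0],[-1,-2,1]] U=[[1,-1,-3],[0,1,-1],[0,0,2]]

  R1 -= -1·R0 → [0,1,-1]
  R2 -= -1·R0 → [0,-2,4]
  R2 -= -2·R1 → [0,0,2]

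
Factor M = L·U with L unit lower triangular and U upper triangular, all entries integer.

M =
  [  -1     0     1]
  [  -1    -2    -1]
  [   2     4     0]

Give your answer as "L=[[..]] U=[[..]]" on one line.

L=[[1,0,0],[1,1,0],[-2,-2,1]] U=[[-1,0,1],[0,-2,-2],[0,0,-2]]

  r1 -= 1·r0 → [0,-2,-2]
  r2 -= -2·r0 → [0,4,2]
  r2 -= -2·r1 → [0,0,-2]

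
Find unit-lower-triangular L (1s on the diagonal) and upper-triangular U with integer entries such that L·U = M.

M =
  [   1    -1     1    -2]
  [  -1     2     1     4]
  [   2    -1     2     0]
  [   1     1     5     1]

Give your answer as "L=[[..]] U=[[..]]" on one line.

L=[[1,0,0,0],[-1,1,0,0],[2,1,1,0],[1,2,0,1]] U=[[1,-1,1,-2],[0,1,2,2],[0,0,-2,2],[0,0,0,-1]]

  R1 -= -1·R0 → [0,1,2,2]
  R2 -= 2·R0 → [0,1,0,4]
  R3 -= 1·R0 → [0,2,4,3]
  R2 -= 1·R1 → [0,0,-2,2]
  R3 -= 2·R1 → [0,0,0,-1]
  R3 -= 0·R2 → [0,0,0,-1]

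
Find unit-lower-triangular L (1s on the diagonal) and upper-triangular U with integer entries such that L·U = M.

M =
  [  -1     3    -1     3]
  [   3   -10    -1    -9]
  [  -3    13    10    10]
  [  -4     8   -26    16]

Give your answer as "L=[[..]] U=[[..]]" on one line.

  row1 -= -3·row0 → [0,-1,-4,0]
  row2 -= 3·row0 → [0,4,13,1]
  row3 -= 4·row0 → [0,-4,-22,4]
  row2 -= -4·row1 → [0,0,-3,1]
  row3 -= 4·row1 → [0,0,-6,4]
  row3 -= 2·row2 → [0,0,0,2]

L=[[1,0,0,0],[-3,1,0,0],[3,-4,1,0],[4,4,2,1]] U=[[-1,3,-1,3],[0,-1,-4,0],[0,0,-3,1],[0,0,0,2]]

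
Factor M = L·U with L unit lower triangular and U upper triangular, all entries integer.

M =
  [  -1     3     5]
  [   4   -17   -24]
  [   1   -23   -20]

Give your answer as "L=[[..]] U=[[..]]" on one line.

L=[[1,0,0],[-4,1,0],[-1,4,1]] U=[[-1,3,5],[0,-5,-4],[0,0,1]]

  R1 -= -4·R0 → [0,-5,-4]
  R2 -= -1·R0 → [0,-20,-15]
  R2 -= 4·R1 → [0,0,1]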